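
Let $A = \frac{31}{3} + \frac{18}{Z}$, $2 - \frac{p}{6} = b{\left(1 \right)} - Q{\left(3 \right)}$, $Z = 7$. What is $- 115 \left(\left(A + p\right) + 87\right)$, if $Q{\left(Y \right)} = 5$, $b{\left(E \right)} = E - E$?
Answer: $- \frac{342700}{21} \approx -16319.0$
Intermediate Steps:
$b{\left(E \right)} = 0$
$p = 42$ ($p = 12 - 6 \left(0 - 5\right) = 12 - -30 = 12 + 30 = 42$)
$A = \frac{271}{21}$ ($A = \frac{31}{3} + \frac{18}{7} = \frac{271}{21} \approx 12.905$)
$- 115 \left(\left(A + p\right) + 87\right) = - 115 \left(\left(\frac{271}{21} + 42\right) + 87\right) = - 115 \left(\frac{1153}{21} + 87\right) = \left(-115\right) \frac{2980}{21} = - \frac{342700}{21}$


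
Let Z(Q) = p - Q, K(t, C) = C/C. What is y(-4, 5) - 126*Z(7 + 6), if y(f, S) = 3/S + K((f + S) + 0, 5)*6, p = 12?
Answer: 663/5 ≈ 132.60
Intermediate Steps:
K(t, C) = 1
Z(Q) = 12 - Q
y(f, S) = 6 + 3/S (y(f, S) = 3/S + 1*6 = 3/S + 6 = 6 + 3/S)
y(-4, 5) - 126*Z(7 + 6) = (6 + 3/5) - 126*(12 - (7 + 6)) = (6 + 3*(1/5)) - 126*(12 - 1*13) = (6 + 3/5) - 126*(12 - 13) = 33/5 - 126*(-1) = 33/5 + 126 = 663/5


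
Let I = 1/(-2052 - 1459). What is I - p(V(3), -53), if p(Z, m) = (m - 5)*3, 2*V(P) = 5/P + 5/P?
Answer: 610913/3511 ≈ 174.00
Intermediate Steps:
V(P) = 5/P (V(P) = (5/P + 5/P)/2 = (10/P)/2 = 5/P)
p(Z, m) = -15 + 3*m (p(Z, m) = (-5 + m)*3 = -15 + 3*m)
I = -1/3511 (I = 1/(-3511) = -1/3511 ≈ -0.00028482)
I - p(V(3), -53) = -1/3511 - (-15 + 3*(-53)) = -1/3511 - (-15 - 159) = -1/3511 - 1*(-174) = -1/3511 + 174 = 610913/3511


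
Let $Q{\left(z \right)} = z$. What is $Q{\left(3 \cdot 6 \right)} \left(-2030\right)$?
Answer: $-36540$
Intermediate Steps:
$Q{\left(3 \cdot 6 \right)} \left(-2030\right) = 3 \cdot 6 \left(-2030\right) = 18 \left(-2030\right) = -36540$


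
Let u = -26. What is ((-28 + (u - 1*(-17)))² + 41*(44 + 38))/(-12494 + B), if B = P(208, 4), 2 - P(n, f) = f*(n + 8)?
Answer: -1577/4452 ≈ -0.35422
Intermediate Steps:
P(n, f) = 2 - f*(8 + n) (P(n, f) = 2 - f*(n + 8) = 2 - f*(8 + n))
B = -862 (B = 2 - 8*4 - 1*4*208 = 2 - 32 - 832 = -862)
((-28 + (u - 1*(-17)))² + 41*(44 + 38))/(-12494 + B) = ((-28 + (-26 - 1*(-17)))² + 41*(44 + 38))/(-12494 - 862) = ((-28 + (-26 + 17))² + 41*82)/(-13356) = ((-28 - 9)² + 3362)*(-1/13356) = ((-37)² + 3362)*(-1/13356) = (1369 + 3362)*(-1/13356) = 4731*(-1/13356) = -1577/4452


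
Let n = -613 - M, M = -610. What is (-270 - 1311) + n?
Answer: -1584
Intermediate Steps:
n = -3 (n = -613 - 1*(-610) = -613 + 610 = -3)
(-270 - 1311) + n = (-270 - 1311) - 3 = -1581 - 3 = -1584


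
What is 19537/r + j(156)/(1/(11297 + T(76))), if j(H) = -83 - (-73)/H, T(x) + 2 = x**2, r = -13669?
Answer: -3004300597397/2132364 ≈ -1.4089e+6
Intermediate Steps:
T(x) = -2 + x**2
j(H) = -83 + 73/H
19537/r + j(156)/(1/(11297 + T(76))) = 19537/(-13669) + (-83 + 73/156)/(1/(11297 + (-2 + 76**2))) = 19537*(-1/13669) + (-83 + 73*(1/156))/(1/(11297 + (-2 + 5776))) = -19537/13669 + (-83 + 73/156)/(1/(11297 + 5774)) = -19537/13669 - 12875/(156*(1/17071)) = -19537/13669 - 12875/(156*1/17071) = -19537/13669 - 12875/156*17071 = -19537/13669 - 219789125/156 = -3004300597397/2132364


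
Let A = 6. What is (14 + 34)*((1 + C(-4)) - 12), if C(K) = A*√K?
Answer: -528 + 576*I ≈ -528.0 + 576.0*I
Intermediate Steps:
C(K) = 6*√K
(14 + 34)*((1 + C(-4)) - 12) = (14 + 34)*((1 + 6*√(-4)) - 12) = 48*((1 + 6*(2*I)) - 12) = 48*((1 + 12*I) - 12) = 48*(-11 + 12*I) = -528 + 576*I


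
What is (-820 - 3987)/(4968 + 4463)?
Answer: -4807/9431 ≈ -0.50970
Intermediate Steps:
(-820 - 3987)/(4968 + 4463) = -4807/9431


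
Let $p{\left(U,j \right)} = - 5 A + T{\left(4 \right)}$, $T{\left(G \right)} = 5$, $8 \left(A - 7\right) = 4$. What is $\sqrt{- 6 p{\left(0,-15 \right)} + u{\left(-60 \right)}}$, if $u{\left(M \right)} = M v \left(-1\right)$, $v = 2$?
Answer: $3 \sqrt{35} \approx 17.748$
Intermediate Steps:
$A = \frac{15}{2}$ ($A = 7 + \frac{1}{8} \cdot 4 = 7 + \frac{1}{2} = \frac{15}{2} \approx 7.5$)
$p{\left(U,j \right)} = - \frac{65}{2}$ ($p{\left(U,j \right)} = \left(-5\right) \frac{15}{2} + 5 = - \frac{75}{2} + 5 = - \frac{65}{2}$)
$u{\left(M \right)} = - 2 M$ ($u{\left(M \right)} = M 2 \left(-1\right) = 2 M \left(-1\right) = - 2 M$)
$\sqrt{- 6 p{\left(0,-15 \right)} + u{\left(-60 \right)}} = \sqrt{\left(-6\right) \left(- \frac{65}{2}\right) - -120} = \sqrt{195 + 120} = \sqrt{315} = 3 \sqrt{35}$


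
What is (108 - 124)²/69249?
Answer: 256/69249 ≈ 0.0036968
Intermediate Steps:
(108 - 124)²/69249 = (-16)²*(1/69249) = 256*(1/69249) = 256/69249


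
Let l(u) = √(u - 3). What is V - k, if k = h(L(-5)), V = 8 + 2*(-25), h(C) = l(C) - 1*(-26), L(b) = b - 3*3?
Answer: -68 - I*√17 ≈ -68.0 - 4.1231*I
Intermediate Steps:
l(u) = √(-3 + u)
L(b) = -9 + b (L(b) = b - 9 = -9 + b)
h(C) = 26 + √(-3 + C) (h(C) = √(-3 + C) - 1*(-26) = √(-3 + C) + 26 = 26 + √(-3 + C))
V = -42 (V = 8 - 50 = -42)
k = 26 + I*√17 (k = 26 + √(-3 + (-9 - 5)) = 26 + √(-3 - 14) = 26 + √(-17) = 26 + I*√17 ≈ 26.0 + 4.1231*I)
V - k = -42 - (26 + I*√17) = -42 + (-26 - I*√17) = -68 - I*√17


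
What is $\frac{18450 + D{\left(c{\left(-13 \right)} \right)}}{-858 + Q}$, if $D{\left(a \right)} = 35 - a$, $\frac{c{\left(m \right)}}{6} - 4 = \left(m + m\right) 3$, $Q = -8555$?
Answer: $- \frac{18929}{9413} \approx -2.0109$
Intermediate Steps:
$c{\left(m \right)} = 24 + 36 m$ ($c{\left(m \right)} = 24 + 6 \left(m + m\right) 3 = 24 + 6 \cdot 2 m 3 = 24 + 6 \cdot 6 m = 24 + 36 m$)
$\frac{18450 + D{\left(c{\left(-13 \right)} \right)}}{-858 + Q} = \frac{18450 + \left(35 - \left(24 + 36 \left(-13\right)\right)\right)}{-858 - 8555} = \frac{18450 + \left(35 - \left(24 - 468\right)\right)}{-9413} = \left(18450 + \left(35 - -444\right)\right) \left(- \frac{1}{9413}\right) = \left(18450 + \left(35 + 444\right)\right) \left(- \frac{1}{9413}\right) = \left(18450 + 479\right) \left(- \frac{1}{9413}\right) = 18929 \left(- \frac{1}{9413}\right) = - \frac{18929}{9413}$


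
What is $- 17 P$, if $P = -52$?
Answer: $884$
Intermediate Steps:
$- 17 P = \left(-17\right) \left(-52\right) = 884$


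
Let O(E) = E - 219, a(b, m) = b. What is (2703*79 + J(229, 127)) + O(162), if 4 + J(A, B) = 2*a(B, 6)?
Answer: 213730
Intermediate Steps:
O(E) = -219 + E
J(A, B) = -4 + 2*B
(2703*79 + J(229, 127)) + O(162) = (2703*79 + (-4 + 2*127)) + (-219 + 162) = (213537 + (-4 + 254)) - 57 = (213537 + 250) - 57 = 213787 - 57 = 213730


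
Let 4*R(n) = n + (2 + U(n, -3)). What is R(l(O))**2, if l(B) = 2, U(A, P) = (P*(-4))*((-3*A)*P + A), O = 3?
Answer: 3721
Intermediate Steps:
U(A, P) = -4*P*(A - 3*A*P) (U(A, P) = (-4*P)*(-3*A*P + A) = (-4*P)*(A - 3*A*P) = -4*P*(A - 3*A*P))
R(n) = 1/2 + 121*n/4 (R(n) = (n + (2 + 4*n*(-3)*(-1 + 3*(-3))))/4 = (n + (2 + 4*n*(-3)*(-1 - 9)))/4 = (n + (2 + 4*n*(-3)*(-10)))/4 = (n + (2 + 120*n))/4 = (2 + 121*n)/4 = 1/2 + 121*n/4)
R(l(O))**2 = (1/2 + (121/4)*2)**2 = (1/2 + 121/2)**2 = 61**2 = 3721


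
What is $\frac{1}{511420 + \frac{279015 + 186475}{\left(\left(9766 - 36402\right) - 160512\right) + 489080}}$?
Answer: $\frac{150966}{77207264465} \approx 1.9553 \cdot 10^{-6}$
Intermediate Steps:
$\frac{1}{511420 + \frac{279015 + 186475}{\left(\left(9766 - 36402\right) - 160512\right) + 489080}} = \frac{1}{511420 + \frac{465490}{\left(-26636 - 160512\right) + 489080}} = \frac{1}{511420 + \frac{465490}{-187148 + 489080}} = \frac{1}{511420 + \frac{465490}{301932}} = \frac{1}{511420 + 465490 \cdot \frac{1}{301932}} = \frac{1}{511420 + \frac{232745}{150966}} = \frac{1}{\frac{77207264465}{150966}} = \frac{150966}{77207264465}$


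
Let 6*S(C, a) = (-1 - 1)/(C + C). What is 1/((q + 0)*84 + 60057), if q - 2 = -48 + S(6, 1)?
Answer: 3/168572 ≈ 1.7797e-5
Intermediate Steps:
S(C, a) = -1/(6*C) (S(C, a) = ((-1 - 1)/(C + C))/6 = (-2*1/(2*C))/6 = (-1/C)/6 = -1/(6*C))
q = -1657/36 (q = 2 + (-48 - 1/6/6) = 2 + (-48 - 1/6*1/6) = 2 + (-48 - 1/36) = 2 - 1729/36 = -1657/36 ≈ -46.028)
1/((q + 0)*84 + 60057) = 1/((-1657/36 + 0)*84 + 60057) = 1/(-1657/36*84 + 60057) = 1/(-11599/3 + 60057) = 1/(168572/3) = 3/168572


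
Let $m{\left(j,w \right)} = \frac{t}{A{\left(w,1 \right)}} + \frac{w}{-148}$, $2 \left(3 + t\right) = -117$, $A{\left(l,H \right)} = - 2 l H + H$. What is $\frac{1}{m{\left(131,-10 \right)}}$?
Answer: $- \frac{259}{741} \approx -0.34953$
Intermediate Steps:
$A{\left(l,H \right)} = H - 2 H l$ ($A{\left(l,H \right)} = - 2 H l + H = H - 2 H l$)
$t = - \frac{123}{2}$ ($t = -3 + \frac{1}{2} \left(-117\right) = -3 - \frac{117}{2} = - \frac{123}{2} \approx -61.5$)
$m{\left(j,w \right)} = - \frac{123}{2 \left(1 - 2 w\right)} - \frac{w}{148}$ ($m{\left(j,w \right)} = - \frac{123}{2 \cdot 1 \left(1 - 2 w\right)} + \frac{w}{-148} = - \frac{123}{2 \left(1 - 2 w\right)} + w \left(- \frac{1}{148}\right) = - \frac{123}{2 \left(1 - 2 w\right)} - \frac{w}{148}$)
$\frac{1}{m{\left(131,-10 \right)}} = \frac{1}{\frac{1}{148} \frac{1}{-1 + 2 \left(-10\right)} \left(9102 - - 10 \left(-1 + 2 \left(-10\right)\right)\right)} = \frac{1}{\frac{1}{148} \frac{1}{-1 - 20} \left(9102 - - 10 \left(-1 - 20\right)\right)} = \frac{1}{\frac{1}{148} \frac{1}{-21} \left(9102 - \left(-10\right) \left(-21\right)\right)} = \frac{1}{\frac{1}{148} \left(- \frac{1}{21}\right) \left(9102 - 210\right)} = \frac{1}{\frac{1}{148} \left(- \frac{1}{21}\right) 8892} = \frac{1}{- \frac{741}{259}} = - \frac{259}{741}$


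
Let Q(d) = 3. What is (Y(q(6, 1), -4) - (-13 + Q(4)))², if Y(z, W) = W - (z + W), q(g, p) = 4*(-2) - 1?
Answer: 361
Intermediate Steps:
q(g, p) = -9 (q(g, p) = -8 - 1 = -9)
Y(z, W) = -z (Y(z, W) = W - (W + z) = W + (-W - z) = -z)
(Y(q(6, 1), -4) - (-13 + Q(4)))² = (-1*(-9) - (-13 + 3))² = (9 - 1*(-10))² = (9 + 10)² = 19² = 361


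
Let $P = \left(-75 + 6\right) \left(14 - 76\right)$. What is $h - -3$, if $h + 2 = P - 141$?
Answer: $4138$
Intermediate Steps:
$P = 4278$ ($P = \left(-69\right) \left(-62\right) = 4278$)
$h = 4135$ ($h = -2 + \left(4278 - 141\right) = -2 + 4137 = 4135$)
$h - -3 = 4135 - -3 = 4135 + 3 = 4138$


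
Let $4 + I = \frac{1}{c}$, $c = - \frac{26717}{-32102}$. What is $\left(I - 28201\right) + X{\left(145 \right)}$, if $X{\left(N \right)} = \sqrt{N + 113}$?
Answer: $- \frac{753520883}{26717} + \sqrt{258} \approx -28188.0$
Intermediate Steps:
$c = \frac{26717}{32102}$ ($c = \left(-26717\right) \left(- \frac{1}{32102}\right) = \frac{26717}{32102} \approx 0.83225$)
$X{\left(N \right)} = \sqrt{113 + N}$
$I = - \frac{74766}{26717}$ ($I = -4 + \frac{1}{\frac{26717}{32102}} = -4 + \frac{32102}{26717} = - \frac{74766}{26717} \approx -2.7984$)
$\left(I - 28201\right) + X{\left(145 \right)} = \left(- \frac{74766}{26717} - 28201\right) + \sqrt{113 + 145} = - \frac{753520883}{26717} + \sqrt{258}$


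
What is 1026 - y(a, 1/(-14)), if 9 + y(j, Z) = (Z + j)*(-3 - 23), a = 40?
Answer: 14512/7 ≈ 2073.1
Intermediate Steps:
y(j, Z) = -9 - 26*Z - 26*j (y(j, Z) = -9 + (Z + j)*(-3 - 23) = -9 + (Z + j)*(-26) = -9 + (-26*Z - 26*j) = -9 - 26*Z - 26*j)
1026 - y(a, 1/(-14)) = 1026 - (-9 - 26/(-14) - 26*40) = 1026 - (-9 - 26*(-1/14) - 1040) = 1026 - (-9 + 13/7 - 1040) = 1026 - 1*(-7330/7) = 1026 + 7330/7 = 14512/7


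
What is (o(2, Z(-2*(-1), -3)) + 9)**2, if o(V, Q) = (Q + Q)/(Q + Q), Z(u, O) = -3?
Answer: 100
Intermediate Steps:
o(V, Q) = 1 (o(V, Q) = (2*Q)/((2*Q)) = (2*Q)*(1/(2*Q)) = 1)
(o(2, Z(-2*(-1), -3)) + 9)**2 = (1 + 9)**2 = 10**2 = 100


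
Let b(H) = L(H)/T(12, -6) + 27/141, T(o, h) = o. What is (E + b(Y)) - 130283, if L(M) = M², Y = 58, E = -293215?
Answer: -59673664/141 ≈ -4.2322e+5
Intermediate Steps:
b(H) = 9/47 + H²/12 (b(H) = H²/12 + 27/141 = H²*(1/12) + 27*(1/141) = H²/12 + 9/47 = 9/47 + H²/12)
(E + b(Y)) - 130283 = (-293215 + (9/47 + (1/12)*58²)) - 130283 = (-293215 + (9/47 + (1/12)*3364)) - 130283 = (-293215 + (9/47 + 841/3)) - 130283 = (-293215 + 39554/141) - 130283 = -41303761/141 - 130283 = -59673664/141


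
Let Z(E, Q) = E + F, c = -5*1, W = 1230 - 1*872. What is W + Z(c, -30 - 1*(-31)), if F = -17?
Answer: 336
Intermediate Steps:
W = 358 (W = 1230 - 872 = 358)
c = -5
Z(E, Q) = -17 + E (Z(E, Q) = E - 17 = -17 + E)
W + Z(c, -30 - 1*(-31)) = 358 + (-17 - 5) = 358 - 22 = 336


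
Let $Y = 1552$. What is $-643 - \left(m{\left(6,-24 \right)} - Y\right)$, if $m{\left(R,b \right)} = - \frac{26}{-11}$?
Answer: $\frac{9973}{11} \approx 906.64$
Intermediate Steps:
$m{\left(R,b \right)} = \frac{26}{11}$ ($m{\left(R,b \right)} = \left(-26\right) \left(- \frac{1}{11}\right) = \frac{26}{11}$)
$-643 - \left(m{\left(6,-24 \right)} - Y\right) = -643 - \left(\frac{26}{11} - 1552\right) = -643 - - \frac{17046}{11} = -643 + \frac{17046}{11} = \frac{9973}{11}$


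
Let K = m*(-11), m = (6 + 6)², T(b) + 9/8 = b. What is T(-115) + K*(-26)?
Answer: 328543/8 ≈ 41068.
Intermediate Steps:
T(b) = -9/8 + b
m = 144 (m = 12² = 144)
K = -1584 (K = 144*(-11) = -1584)
T(-115) + K*(-26) = (-9/8 - 115) - 1584*(-26) = -929/8 + 41184 = 328543/8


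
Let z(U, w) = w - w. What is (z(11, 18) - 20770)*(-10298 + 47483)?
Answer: -772332450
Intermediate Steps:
z(U, w) = 0
(z(11, 18) - 20770)*(-10298 + 47483) = (0 - 20770)*(-10298 + 47483) = -20770*37185 = -772332450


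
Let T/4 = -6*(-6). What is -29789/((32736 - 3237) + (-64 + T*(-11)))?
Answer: -29789/27851 ≈ -1.0696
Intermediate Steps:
T = 144 (T = 4*(-6*(-6)) = 4*36 = 144)
-29789/((32736 - 3237) + (-64 + T*(-11))) = -29789/((32736 - 3237) + (-64 + 144*(-11))) = -29789/(29499 + (-64 - 1584)) = -29789/(29499 - 1648) = -29789/27851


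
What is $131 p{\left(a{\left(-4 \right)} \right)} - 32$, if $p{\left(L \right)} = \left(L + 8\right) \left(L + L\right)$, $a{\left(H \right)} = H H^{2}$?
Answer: $938976$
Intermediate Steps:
$a{\left(H \right)} = H^{3}$
$p{\left(L \right)} = 2 L \left(8 + L\right)$ ($p{\left(L \right)} = \left(8 + L\right) 2 L = 2 L \left(8 + L\right)$)
$131 p{\left(a{\left(-4 \right)} \right)} - 32 = 131 \cdot 2 \left(-4\right)^{3} \left(8 + \left(-4\right)^{3}\right) - 32 = 131 \cdot 2 \left(-64\right) \left(8 - 64\right) - 32 = 131 \cdot 2 \left(-64\right) \left(-56\right) - 32 = 131 \cdot 7168 - 32 = 939008 - 32 = 938976$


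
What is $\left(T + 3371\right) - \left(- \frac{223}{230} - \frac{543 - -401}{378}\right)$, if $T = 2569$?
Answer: $\frac{258362507}{43470} \approx 5943.5$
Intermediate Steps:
$\left(T + 3371\right) - \left(- \frac{223}{230} - \frac{543 - -401}{378}\right) = \left(2569 + 3371\right) - \left(- \frac{223}{230} - \frac{543 - -401}{378}\right) = 5940 - \left(- \frac{223}{230} - \left(543 + 401\right) \frac{1}{378}\right) = 5940 + \left(944 \cdot \frac{1}{378} + \frac{223}{230}\right) = 5940 + \left(\frac{472}{189} + \frac{223}{230}\right) = 5940 + \frac{150707}{43470} = \frac{258362507}{43470}$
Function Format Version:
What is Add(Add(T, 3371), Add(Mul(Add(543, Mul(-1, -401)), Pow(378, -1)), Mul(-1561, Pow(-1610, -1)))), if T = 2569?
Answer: Rational(258362507, 43470) ≈ 5943.5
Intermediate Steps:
Add(Add(T, 3371), Add(Mul(Add(543, Mul(-1, -401)), Pow(378, -1)), Mul(-1561, Pow(-1610, -1)))) = Add(Add(2569, 3371), Add(Mul(Add(543, Mul(-1, -401)), Pow(378, -1)), Mul(-1561, Pow(-1610, -1)))) = Add(5940, Add(Mul(Add(543, 401), Rational(1, 378)), Mul(-1561, Rational(-1, 1610)))) = Add(5940, Add(Mul(944, Rational(1, 378)), Rational(223, 230))) = Add(5940, Add(Rational(472, 189), Rational(223, 230))) = Add(5940, Rational(150707, 43470)) = Rational(258362507, 43470)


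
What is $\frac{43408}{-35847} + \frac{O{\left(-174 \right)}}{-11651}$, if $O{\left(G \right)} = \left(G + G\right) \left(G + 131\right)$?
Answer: $- \frac{1042161116}{417653397} \approx -2.4953$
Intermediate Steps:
$O{\left(G \right)} = 2 G \left(131 + G\right)$
$\frac{43408}{-35847} + \frac{O{\left(-174 \right)}}{-11651} = \frac{43408}{-35847} + \frac{2 \left(-174\right) \left(131 - 174\right)}{-11651} = 43408 \left(- \frac{1}{35847}\right) + 2 \left(-174\right) \left(-43\right) \left(- \frac{1}{11651}\right) = - \frac{43408}{35847} + 14964 \left(- \frac{1}{11651}\right) = - \frac{43408}{35847} - \frac{14964}{11651} = - \frac{1042161116}{417653397}$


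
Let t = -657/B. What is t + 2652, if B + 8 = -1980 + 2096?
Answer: 31751/12 ≈ 2645.9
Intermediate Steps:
B = 108 (B = -8 + (-1980 + 2096) = -8 + 116 = 108)
t = -73/12 (t = -657/108 = -657*1/108 = -73/12 ≈ -6.0833)
t + 2652 = -73/12 + 2652 = 31751/12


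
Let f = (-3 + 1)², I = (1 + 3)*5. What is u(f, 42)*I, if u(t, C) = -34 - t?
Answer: -760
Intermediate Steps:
I = 20 (I = 4*5 = 20)
f = 4 (f = (-2)² = 4)
u(f, 42)*I = (-34 - 1*4)*20 = (-34 - 4)*20 = -38*20 = -760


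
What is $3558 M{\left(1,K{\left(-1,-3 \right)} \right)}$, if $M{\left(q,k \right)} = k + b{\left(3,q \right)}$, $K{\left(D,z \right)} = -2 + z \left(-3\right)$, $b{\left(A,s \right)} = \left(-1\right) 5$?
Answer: $7116$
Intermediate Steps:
$b{\left(A,s \right)} = -5$
$K{\left(D,z \right)} = -2 - 3 z$
$M{\left(q,k \right)} = -5 + k$ ($M{\left(q,k \right)} = k - 5 = -5 + k$)
$3558 M{\left(1,K{\left(-1,-3 \right)} \right)} = 3558 \left(-5 - -7\right) = 3558 \left(-5 + \left(-2 + 9\right)\right) = 3558 \left(-5 + 7\right) = 3558 \cdot 2 = 7116$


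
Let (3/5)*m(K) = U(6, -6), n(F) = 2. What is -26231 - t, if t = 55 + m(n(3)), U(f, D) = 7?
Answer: -78893/3 ≈ -26298.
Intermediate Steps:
m(K) = 35/3 (m(K) = (5/3)*7 = 35/3)
t = 200/3 (t = 55 + 35/3 = 200/3 ≈ 66.667)
-26231 - t = -26231 - 1*200/3 = -26231 - 200/3 = -78893/3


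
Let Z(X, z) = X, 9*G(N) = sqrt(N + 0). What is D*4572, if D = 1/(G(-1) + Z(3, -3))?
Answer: 555498/365 - 20574*I/365 ≈ 1521.9 - 56.367*I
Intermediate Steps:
G(N) = sqrt(N)/9 (G(N) = sqrt(N + 0)/9 = sqrt(N)/9)
D = 81*(3 - I/9)/730 (D = 1/(sqrt(-1)/9 + 3) = 1/(I/9 + 3) = 1/(3 + I/9) = 81*(3 - I/9)/730 ≈ 0.33288 - 0.012329*I)
D*4572 = (243/730 - 9*I/730)*4572 = 555498/365 - 20574*I/365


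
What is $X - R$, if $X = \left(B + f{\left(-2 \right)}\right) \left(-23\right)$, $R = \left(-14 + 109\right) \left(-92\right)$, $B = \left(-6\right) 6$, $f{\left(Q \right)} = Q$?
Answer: $9614$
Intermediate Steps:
$B = -36$
$R = -8740$ ($R = 95 \left(-92\right) = -8740$)
$X = 874$ ($X = \left(-36 - 2\right) \left(-23\right) = \left(-38\right) \left(-23\right) = 874$)
$X - R = 874 - -8740 = 874 + 8740 = 9614$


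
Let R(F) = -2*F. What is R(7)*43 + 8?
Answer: -594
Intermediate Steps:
R(7)*43 + 8 = -2*7*43 + 8 = -14*43 + 8 = -602 + 8 = -594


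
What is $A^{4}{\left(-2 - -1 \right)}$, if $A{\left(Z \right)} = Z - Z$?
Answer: $0$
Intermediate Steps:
$A{\left(Z \right)} = 0$
$A^{4}{\left(-2 - -1 \right)} = 0^{4} = 0$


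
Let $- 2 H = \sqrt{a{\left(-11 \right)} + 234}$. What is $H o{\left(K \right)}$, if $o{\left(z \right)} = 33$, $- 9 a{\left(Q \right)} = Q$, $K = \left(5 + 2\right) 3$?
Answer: $- \frac{11 \sqrt{2117}}{2} \approx -253.06$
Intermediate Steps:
$K = 21$ ($K = 7 \cdot 3 = 21$)
$a{\left(Q \right)} = - \frac{Q}{9}$
$H = - \frac{\sqrt{2117}}{6}$ ($H = - \frac{\sqrt{\left(- \frac{1}{9}\right) \left(-11\right) + 234}}{2} = - \frac{\sqrt{\frac{11}{9} + 234}}{2} = - \frac{\sqrt{\frac{2117}{9}}}{2} = - \frac{\frac{1}{3} \sqrt{2117}}{2} = - \frac{\sqrt{2117}}{6} \approx -7.6685$)
$H o{\left(K \right)} = - \frac{\sqrt{2117}}{6} \cdot 33 = - \frac{11 \sqrt{2117}}{2}$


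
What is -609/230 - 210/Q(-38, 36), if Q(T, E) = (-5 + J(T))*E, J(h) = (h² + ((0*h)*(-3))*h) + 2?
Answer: -1318366/497145 ≈ -2.6519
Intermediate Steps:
J(h) = 2 + h² (J(h) = (h² + (0*(-3))*h) + 2 = (h² + 0*h) + 2 = (h² + 0) + 2 = h² + 2 = 2 + h²)
Q(T, E) = E*(-3 + T²) (Q(T, E) = (-5 + (2 + T²))*E = (-3 + T²)*E = E*(-3 + T²))
-609/230 - 210/Q(-38, 36) = -609/230 - 210*1/(36*(-3 + (-38)²)) = -609*1/230 - 210*1/(36*(-3 + 1444)) = -609/230 - 210/(36*1441) = -609/230 - 210/51876 = -609/230 - 210*1/51876 = -609/230 - 35/8646 = -1318366/497145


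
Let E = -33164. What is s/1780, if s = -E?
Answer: 8291/445 ≈ 18.631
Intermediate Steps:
s = 33164 (s = -1*(-33164) = 33164)
s/1780 = 33164/1780 = 33164*(1/1780) = 8291/445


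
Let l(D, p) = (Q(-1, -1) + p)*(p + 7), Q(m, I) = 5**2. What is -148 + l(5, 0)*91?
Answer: 15777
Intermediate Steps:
Q(m, I) = 25
l(D, p) = (7 + p)*(25 + p) (l(D, p) = (25 + p)*(p + 7) = (25 + p)*(7 + p) = (7 + p)*(25 + p))
-148 + l(5, 0)*91 = -148 + (175 + 0**2 + 32*0)*91 = -148 + (175 + 0 + 0)*91 = -148 + 175*91 = -148 + 15925 = 15777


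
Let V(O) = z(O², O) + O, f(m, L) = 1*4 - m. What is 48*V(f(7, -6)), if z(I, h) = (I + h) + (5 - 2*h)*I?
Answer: 4896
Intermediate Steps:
f(m, L) = 4 - m
z(I, h) = I + h + I*(5 - 2*h) (z(I, h) = (I + h) + I*(5 - 2*h) = I + h + I*(5 - 2*h))
V(O) = -2*O³ + 2*O + 6*O² (V(O) = (O + 6*O² - 2*O²*O) + O = (O + 6*O² - 2*O³) + O = (O - 2*O³ + 6*O²) + O = -2*O³ + 2*O + 6*O²)
48*V(f(7, -6)) = 48*(2*(4 - 1*7)*(1 - (4 - 1*7)² + 3*(4 - 1*7))) = 48*(2*(4 - 7)*(1 - (4 - 7)² + 3*(4 - 7))) = 48*(2*(-3)*(1 - 1*(-3)² + 3*(-3))) = 48*(2*(-3)*(1 - 1*9 - 9)) = 48*(2*(-3)*(1 - 9 - 9)) = 48*(2*(-3)*(-17)) = 48*102 = 4896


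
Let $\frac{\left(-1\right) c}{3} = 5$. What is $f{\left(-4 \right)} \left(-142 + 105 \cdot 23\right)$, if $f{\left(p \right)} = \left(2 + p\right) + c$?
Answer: $-38641$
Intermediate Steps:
$c = -15$ ($c = \left(-3\right) 5 = -15$)
$f{\left(p \right)} = -13 + p$ ($f{\left(p \right)} = \left(2 + p\right) - 15 = -13 + p$)
$f{\left(-4 \right)} \left(-142 + 105 \cdot 23\right) = \left(-13 - 4\right) \left(-142 + 105 \cdot 23\right) = - 17 \left(-142 + 2415\right) = \left(-17\right) 2273 = -38641$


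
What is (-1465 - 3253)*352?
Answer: -1660736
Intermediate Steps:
(-1465 - 3253)*352 = -4718*352 = -1660736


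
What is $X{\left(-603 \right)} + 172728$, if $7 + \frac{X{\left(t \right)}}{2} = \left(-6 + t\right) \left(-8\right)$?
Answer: $182458$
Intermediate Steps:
$X{\left(t \right)} = 82 - 16 t$ ($X{\left(t \right)} = -14 + 2 \left(-6 + t\right) \left(-8\right) = -14 + 2 \left(48 - 8 t\right) = -14 - \left(-96 + 16 t\right) = 82 - 16 t$)
$X{\left(-603 \right)} + 172728 = \left(82 - -9648\right) + 172728 = \left(82 + 9648\right) + 172728 = 9730 + 172728 = 182458$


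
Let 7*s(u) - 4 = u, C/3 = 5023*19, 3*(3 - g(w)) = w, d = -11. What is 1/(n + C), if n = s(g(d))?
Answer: 21/6012563 ≈ 3.4927e-6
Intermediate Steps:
g(w) = 3 - w/3
C = 286311 (C = 3*(5023*19) = 3*95437 = 286311)
s(u) = 4/7 + u/7
n = 32/21 (n = 4/7 + (3 - ⅓*(-11))/7 = 4/7 + (3 + 11/3)/7 = 4/7 + (⅐)*(20/3) = 4/7 + 20/21 = 32/21 ≈ 1.5238)
1/(n + C) = 1/(32/21 + 286311) = 1/(6012563/21) = 21/6012563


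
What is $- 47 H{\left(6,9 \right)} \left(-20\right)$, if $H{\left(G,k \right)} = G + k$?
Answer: $14100$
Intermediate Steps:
$- 47 H{\left(6,9 \right)} \left(-20\right) = - 47 \left(6 + 9\right) \left(-20\right) = \left(-47\right) 15 \left(-20\right) = \left(-705\right) \left(-20\right) = 14100$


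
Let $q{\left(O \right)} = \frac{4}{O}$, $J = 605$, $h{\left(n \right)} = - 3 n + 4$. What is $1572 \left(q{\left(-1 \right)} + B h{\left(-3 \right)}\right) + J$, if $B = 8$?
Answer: $157805$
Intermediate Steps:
$h{\left(n \right)} = 4 - 3 n$
$1572 \left(q{\left(-1 \right)} + B h{\left(-3 \right)}\right) + J = 1572 \left(\frac{4}{-1} + 8 \left(4 - -9\right)\right) + 605 = 1572 \left(4 \left(-1\right) + 8 \left(4 + 9\right)\right) + 605 = 1572 \left(-4 + 8 \cdot 13\right) + 605 = 1572 \left(-4 + 104\right) + 605 = 1572 \cdot 100 + 605 = 157200 + 605 = 157805$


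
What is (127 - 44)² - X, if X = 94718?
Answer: -87829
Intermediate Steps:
(127 - 44)² - X = (127 - 44)² - 1*94718 = 83² - 94718 = 6889 - 94718 = -87829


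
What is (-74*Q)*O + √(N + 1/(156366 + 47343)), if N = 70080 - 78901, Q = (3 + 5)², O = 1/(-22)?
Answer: 2368/11 + 4*I*√22878011442462/203709 ≈ 215.27 + 93.92*I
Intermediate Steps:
O = -1/22 ≈ -0.045455
Q = 64 (Q = 8² = 64)
N = -8821
(-74*Q)*O + √(N + 1/(156366 + 47343)) = -74*64*(-1/22) + √(-8821 + 1/(156366 + 47343)) = -4736*(-1/22) + √(-8821 + 1/203709) = 2368/11 + √(-8821 + 1/203709) = 2368/11 + √(-1796917088/203709) = 2368/11 + 4*I*√22878011442462/203709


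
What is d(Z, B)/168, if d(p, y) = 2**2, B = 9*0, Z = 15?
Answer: 1/42 ≈ 0.023810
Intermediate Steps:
B = 0
d(p, y) = 4
d(Z, B)/168 = 4/168 = 4*(1/168) = 1/42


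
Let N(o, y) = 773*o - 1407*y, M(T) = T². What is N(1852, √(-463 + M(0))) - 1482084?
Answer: -50488 - 1407*I*√463 ≈ -50488.0 - 30275.0*I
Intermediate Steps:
N(o, y) = -1407*y + 773*o
N(1852, √(-463 + M(0))) - 1482084 = (-1407*√(-463 + 0²) + 773*1852) - 1482084 = (-1407*√(-463 + 0) + 1431596) - 1482084 = (-1407*I*√463 + 1431596) - 1482084 = (1431596 - 1407*I*√463) - 1482084 = -50488 - 1407*I*√463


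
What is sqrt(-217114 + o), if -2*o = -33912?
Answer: 29*I*sqrt(238) ≈ 447.39*I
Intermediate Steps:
o = 16956 (o = -1/2*(-33912) = 16956)
sqrt(-217114 + o) = sqrt(-217114 + 16956) = sqrt(-200158) = 29*I*sqrt(238)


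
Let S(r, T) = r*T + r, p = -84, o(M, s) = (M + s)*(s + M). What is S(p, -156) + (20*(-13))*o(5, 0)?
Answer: 6520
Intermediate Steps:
o(M, s) = (M + s)² (o(M, s) = (M + s)*(M + s) = (M + s)²)
S(r, T) = r + T*r (S(r, T) = T*r + r = r + T*r)
S(p, -156) + (20*(-13))*o(5, 0) = -84*(1 - 156) + (20*(-13))*(5 + 0)² = -84*(-155) - 260*5² = 13020 - 260*25 = 13020 - 6500 = 6520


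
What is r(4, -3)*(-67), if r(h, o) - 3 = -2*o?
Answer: -603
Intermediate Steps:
r(h, o) = 3 - 2*o
r(4, -3)*(-67) = (3 - 2*(-3))*(-67) = (3 + 6)*(-67) = 9*(-67) = -603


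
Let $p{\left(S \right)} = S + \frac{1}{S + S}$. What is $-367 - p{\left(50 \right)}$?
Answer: $- \frac{41701}{100} \approx -417.01$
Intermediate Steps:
$p{\left(S \right)} = S + \frac{1}{2 S}$
$-367 - p{\left(50 \right)} = -367 - \left(50 + \frac{1}{2 \cdot 50}\right) = -367 - \left(50 + \frac{1}{2} \cdot \frac{1}{50}\right) = -367 - \left(50 + \frac{1}{100}\right) = -367 - \frac{5001}{100} = - \frac{41701}{100}$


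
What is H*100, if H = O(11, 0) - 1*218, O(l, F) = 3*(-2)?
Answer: -22400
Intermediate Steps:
O(l, F) = -6
H = -224 (H = -6 - 1*218 = -6 - 218 = -224)
H*100 = -224*100 = -22400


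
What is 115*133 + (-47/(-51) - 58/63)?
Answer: 16380946/1071 ≈ 15295.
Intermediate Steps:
115*133 + (-47/(-51) - 58/63) = 15295 + (-47*(-1/51) - 58*1/63) = 15295 + (47/51 - 58/63) = 15295 + 1/1071 = 16380946/1071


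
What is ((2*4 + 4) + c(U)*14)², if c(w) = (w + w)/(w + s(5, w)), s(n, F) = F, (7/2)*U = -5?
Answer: 676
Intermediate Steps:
U = -10/7 (U = (2/7)*(-5) = -10/7 ≈ -1.4286)
c(w) = 1 (c(w) = (w + w)/(w + w) = (2*w)/((2*w)) = (2*w)*(1/(2*w)) = 1)
((2*4 + 4) + c(U)*14)² = ((2*4 + 4) + 1*14)² = ((8 + 4) + 14)² = (12 + 14)² = 26² = 676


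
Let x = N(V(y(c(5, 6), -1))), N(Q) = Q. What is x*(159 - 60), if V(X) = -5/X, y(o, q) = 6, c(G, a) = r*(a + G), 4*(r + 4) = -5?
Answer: -165/2 ≈ -82.500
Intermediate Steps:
r = -21/4 (r = -4 + (¼)*(-5) = -4 - 5/4 = -21/4 ≈ -5.2500)
c(G, a) = -21*G/4 - 21*a/4 (c(G, a) = -21*(a + G)/4 = -21*(G + a)/4 = -21*G/4 - 21*a/4)
x = -⅚ (x = -5/6 = -5*⅙ = -⅚ ≈ -0.83333)
x*(159 - 60) = -5*(159 - 60)/6 = -⅚*99 = -165/2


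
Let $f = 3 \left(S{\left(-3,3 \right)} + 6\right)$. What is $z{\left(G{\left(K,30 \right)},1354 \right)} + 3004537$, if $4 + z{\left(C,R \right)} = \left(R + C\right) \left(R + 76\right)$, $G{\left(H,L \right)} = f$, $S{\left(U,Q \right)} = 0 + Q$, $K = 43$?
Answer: $4979363$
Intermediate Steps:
$S{\left(U,Q \right)} = Q$
$f = 27$ ($f = 3 \left(3 + 6\right) = 3 \cdot 9 = 27$)
$G{\left(H,L \right)} = 27$
$z{\left(C,R \right)} = -4 + \left(76 + R\right) \left(C + R\right)$ ($z{\left(C,R \right)} = -4 + \left(R + C\right) \left(R + 76\right) = -4 + \left(C + R\right) \left(76 + R\right) = -4 + \left(76 + R\right) \left(C + R\right)$)
$z{\left(G{\left(K,30 \right)},1354 \right)} + 3004537 = \left(-4 + 1354^{2} + 76 \cdot 27 + 76 \cdot 1354 + 27 \cdot 1354\right) + 3004537 = \left(-4 + 1833316 + 2052 + 102904 + 36558\right) + 3004537 = 1974826 + 3004537 = 4979363$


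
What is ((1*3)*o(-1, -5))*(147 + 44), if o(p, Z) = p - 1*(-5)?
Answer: 2292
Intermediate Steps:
o(p, Z) = 5 + p (o(p, Z) = p + 5 = 5 + p)
((1*3)*o(-1, -5))*(147 + 44) = ((1*3)*(5 - 1))*(147 + 44) = (3*4)*191 = 12*191 = 2292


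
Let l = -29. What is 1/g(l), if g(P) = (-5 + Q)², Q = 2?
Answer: ⅑ ≈ 0.11111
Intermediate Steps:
g(P) = 9 (g(P) = (-5 + 2)² = (-3)² = 9)
1/g(l) = 1/9 = ⅑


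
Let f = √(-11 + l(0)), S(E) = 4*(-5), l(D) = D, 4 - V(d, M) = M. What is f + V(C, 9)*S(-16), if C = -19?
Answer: 100 + I*√11 ≈ 100.0 + 3.3166*I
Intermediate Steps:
V(d, M) = 4 - M
S(E) = -20
f = I*√11 (f = √(-11 + 0) = √(-11) = I*√11 ≈ 3.3166*I)
f + V(C, 9)*S(-16) = I*√11 + (4 - 1*9)*(-20) = I*√11 + (4 - 9)*(-20) = I*√11 - 5*(-20) = I*√11 + 100 = 100 + I*√11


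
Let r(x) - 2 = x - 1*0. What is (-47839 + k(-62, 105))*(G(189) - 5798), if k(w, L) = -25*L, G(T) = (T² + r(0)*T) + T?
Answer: -1538647360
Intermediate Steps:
r(x) = 2 + x (r(x) = 2 + (x - 1*0) = 2 + (x + 0) = 2 + x)
G(T) = T² + 3*T (G(T) = (T² + (2 + 0)*T) + T = (T² + 2*T) + T = T² + 3*T)
(-47839 + k(-62, 105))*(G(189) - 5798) = (-47839 - 25*105)*(189*(3 + 189) - 5798) = (-47839 - 2625)*(189*192 - 5798) = -50464*(36288 - 5798) = -50464*30490 = -1538647360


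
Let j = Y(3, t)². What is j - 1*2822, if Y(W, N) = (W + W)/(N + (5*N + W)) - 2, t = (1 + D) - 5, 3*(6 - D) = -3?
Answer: -138134/49 ≈ -2819.1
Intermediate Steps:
D = 7 (D = 6 - ⅓*(-3) = 6 + 1 = 7)
t = 3 (t = (1 + 7) - 5 = 8 - 5 = 3)
Y(W, N) = -2 + 2*W/(W + 6*N) (Y(W, N) = (2*W)/(N + (W + 5*N)) - 2 = (2*W)/(W + 6*N) - 2 = 2*W/(W + 6*N) - 2 = -2 + 2*W/(W + 6*N))
j = 144/49 (j = (-12*3/(3 + 6*3))² = (-12*3/(3 + 18))² = (-12*3/21)² = (-12*3*1/21)² = (-12/7)² = 144/49 ≈ 2.9388)
j - 1*2822 = 144/49 - 1*2822 = 144/49 - 2822 = -138134/49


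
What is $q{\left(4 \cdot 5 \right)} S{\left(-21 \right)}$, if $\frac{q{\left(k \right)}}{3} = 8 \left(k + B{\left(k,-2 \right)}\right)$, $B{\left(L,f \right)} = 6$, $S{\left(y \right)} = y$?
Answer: $-13104$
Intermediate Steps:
$q{\left(k \right)} = 144 + 24 k$ ($q{\left(k \right)} = 3 \cdot 8 \left(k + 6\right) = 3 \cdot 8 \left(6 + k\right) = 3 \left(48 + 8 k\right) = 144 + 24 k$)
$q{\left(4 \cdot 5 \right)} S{\left(-21 \right)} = \left(144 + 24 \cdot 4 \cdot 5\right) \left(-21\right) = \left(144 + 24 \cdot 20\right) \left(-21\right) = \left(144 + 480\right) \left(-21\right) = 624 \left(-21\right) = -13104$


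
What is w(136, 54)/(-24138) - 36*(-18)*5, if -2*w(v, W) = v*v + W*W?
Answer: 39108913/12069 ≈ 3240.4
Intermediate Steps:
w(v, W) = -W²/2 - v²/2 (w(v, W) = -(v*v + W*W)/2 = -(v² + W²)/2 = -(W² + v²)/2 = -W²/2 - v²/2)
w(136, 54)/(-24138) - 36*(-18)*5 = (-½*54² - ½*136²)/(-24138) - 36*(-18)*5 = (-½*2916 - ½*18496)*(-1/24138) - (-648)*5 = (-1458 - 9248)*(-1/24138) - 1*(-3240) = -10706*(-1/24138) + 3240 = 5353/12069 + 3240 = 39108913/12069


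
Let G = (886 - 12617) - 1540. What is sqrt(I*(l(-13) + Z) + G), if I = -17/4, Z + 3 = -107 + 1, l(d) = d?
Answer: I*sqrt(51010)/2 ≈ 112.93*I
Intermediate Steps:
G = -13271 (G = -11731 - 1540 = -13271)
Z = -109 (Z = -3 + (-107 + 1) = -3 - 106 = -109)
I = -17/4 (I = -17*1/4 = -17/4 ≈ -4.2500)
sqrt(I*(l(-13) + Z) + G) = sqrt(-17*(-13 - 109)/4 - 13271) = sqrt(-17/4*(-122) - 13271) = sqrt(1037/2 - 13271) = sqrt(-25505/2) = I*sqrt(51010)/2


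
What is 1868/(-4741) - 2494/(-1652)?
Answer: 4369059/3916066 ≈ 1.1157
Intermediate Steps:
1868/(-4741) - 2494/(-1652) = 1868*(-1/4741) - 2494*(-1/1652) = -1868/4741 + 1247/826 = 4369059/3916066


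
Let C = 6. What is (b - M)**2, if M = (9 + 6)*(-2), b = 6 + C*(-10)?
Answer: 576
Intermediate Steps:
b = -54 (b = 6 + 6*(-10) = 6 - 60 = -54)
M = -30 (M = 15*(-2) = -30)
(b - M)**2 = (-54 - 1*(-30))**2 = (-54 + 30)**2 = (-24)**2 = 576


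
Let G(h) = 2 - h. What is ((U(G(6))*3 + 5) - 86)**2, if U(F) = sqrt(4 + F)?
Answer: 6561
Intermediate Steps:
((U(G(6))*3 + 5) - 86)**2 = ((sqrt(4 + (2 - 1*6))*3 + 5) - 86)**2 = ((sqrt(4 + (2 - 6))*3 + 5) - 86)**2 = ((sqrt(4 - 4)*3 + 5) - 86)**2 = ((sqrt(0)*3 + 5) - 86)**2 = ((0*3 + 5) - 86)**2 = ((0 + 5) - 86)**2 = (5 - 86)**2 = (-81)**2 = 6561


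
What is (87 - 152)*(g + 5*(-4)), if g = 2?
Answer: 1170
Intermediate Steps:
(87 - 152)*(g + 5*(-4)) = (87 - 152)*(2 + 5*(-4)) = -65*(2 - 20) = -65*(-18) = 1170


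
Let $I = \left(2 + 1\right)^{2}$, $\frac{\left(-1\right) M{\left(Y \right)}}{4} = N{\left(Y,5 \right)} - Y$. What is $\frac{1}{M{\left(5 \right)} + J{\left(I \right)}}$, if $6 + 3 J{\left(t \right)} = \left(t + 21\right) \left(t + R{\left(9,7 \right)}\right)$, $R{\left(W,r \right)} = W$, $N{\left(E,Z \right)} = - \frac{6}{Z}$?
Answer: $\frac{5}{1014} \approx 0.004931$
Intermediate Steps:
$M{\left(Y \right)} = \frac{24}{5} + 4 Y$ ($M{\left(Y \right)} = - 4 \left(- \frac{6}{5} - Y\right) = \frac{24}{5} + 4 Y$)
$I = 9$ ($I = 3^{2} = 9$)
$J{\left(t \right)} = -2 + \frac{\left(9 + t\right) \left(21 + t\right)}{3}$ ($J{\left(t \right)} = -2 + \frac{\left(t + 21\right) \left(t + 9\right)}{3} = -2 + \frac{\left(21 + t\right) \left(9 + t\right)}{3} = -2 + \frac{\left(9 + t\right) \left(21 + t\right)}{3}$)
$\frac{1}{M{\left(5 \right)} + J{\left(I \right)}} = \frac{1}{\left(\frac{24}{5} + 4 \cdot 5\right) + \left(61 + 10 \cdot 9 + \frac{9^{2}}{3}\right)} = \frac{1}{\left(\frac{24}{5} + 20\right) + \left(61 + 90 + \frac{1}{3} \cdot 81\right)} = \frac{1}{\frac{124}{5} + \left(61 + 90 + 27\right)} = \frac{1}{\frac{124}{5} + 178} = \frac{1}{\frac{1014}{5}} = \frac{5}{1014}$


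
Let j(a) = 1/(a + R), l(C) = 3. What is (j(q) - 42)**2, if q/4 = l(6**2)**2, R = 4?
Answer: 2819041/1600 ≈ 1761.9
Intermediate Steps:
q = 36 (q = 4*3**2 = 4*9 = 36)
j(a) = 1/(4 + a) (j(a) = 1/(a + 4) = 1/(4 + a))
(j(q) - 42)**2 = (1/(4 + 36) - 42)**2 = (1/40 - 42)**2 = (-1679/40)**2 = 2819041/1600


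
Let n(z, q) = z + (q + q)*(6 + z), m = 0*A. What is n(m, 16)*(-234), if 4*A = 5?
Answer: -44928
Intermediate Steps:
A = 5/4 (A = (¼)*5 = 5/4 ≈ 1.2500)
m = 0 (m = 0*(5/4) = 0)
n(z, q) = z + 2*q*(6 + z) (n(z, q) = z + (2*q)*(6 + z) = z + 2*q*(6 + z))
n(m, 16)*(-234) = (0 + 12*16 + 2*16*0)*(-234) = (0 + 192 + 0)*(-234) = 192*(-234) = -44928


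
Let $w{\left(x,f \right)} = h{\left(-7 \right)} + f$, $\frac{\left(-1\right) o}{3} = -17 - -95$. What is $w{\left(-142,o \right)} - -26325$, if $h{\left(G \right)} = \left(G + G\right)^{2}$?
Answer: $26287$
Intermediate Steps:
$h{\left(G \right)} = 4 G^{2}$ ($h{\left(G \right)} = \left(2 G\right)^{2} = 4 G^{2}$)
$o = -234$ ($o = - 3 \left(-17 - -95\right) = - 3 \left(-17 + 95\right) = \left(-3\right) 78 = -234$)
$w{\left(x,f \right)} = 196 + f$ ($w{\left(x,f \right)} = 4 \left(-7\right)^{2} + f = 4 \cdot 49 + f = 196 + f$)
$w{\left(-142,o \right)} - -26325 = \left(196 - 234\right) - -26325 = -38 + 26325 = 26287$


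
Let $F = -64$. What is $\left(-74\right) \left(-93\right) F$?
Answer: $-440448$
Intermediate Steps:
$\left(-74\right) \left(-93\right) F = \left(-74\right) \left(-93\right) \left(-64\right) = 6882 \left(-64\right) = -440448$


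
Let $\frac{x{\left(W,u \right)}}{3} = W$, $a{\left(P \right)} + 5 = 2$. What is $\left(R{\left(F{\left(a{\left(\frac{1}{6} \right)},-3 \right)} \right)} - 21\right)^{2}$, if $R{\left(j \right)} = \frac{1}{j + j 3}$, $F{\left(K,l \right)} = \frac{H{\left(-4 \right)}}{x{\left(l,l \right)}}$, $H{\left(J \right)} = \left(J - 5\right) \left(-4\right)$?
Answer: $\frac{113569}{256} \approx 443.63$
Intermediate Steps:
$a{\left(P \right)} = -3$ ($a{\left(P \right)} = -5 + 2 = -3$)
$x{\left(W,u \right)} = 3 W$
$H{\left(J \right)} = 20 - 4 J$ ($H{\left(J \right)} = \left(-5 + J\right) \left(-4\right) = 20 - 4 J$)
$F{\left(K,l \right)} = \frac{12}{l}$ ($F{\left(K,l \right)} = \frac{20 - -16}{3 l} = \left(20 + 16\right) \frac{1}{3 l} = 36 \frac{1}{3 l} = \frac{12}{l}$)
$R{\left(j \right)} = \frac{1}{4 j}$ ($R{\left(j \right)} = \frac{1}{j + 3 j} = \frac{1}{4 j}$)
$\left(R{\left(F{\left(a{\left(\frac{1}{6} \right)},-3 \right)} \right)} - 21\right)^{2} = \left(\frac{1}{4 \frac{12}{-3}} - 21\right)^{2} = \left(\frac{1}{4 \cdot 12 \left(- \frac{1}{3}\right)} - 21\right)^{2} = \left(\frac{1}{4 \left(-4\right)} - 21\right)^{2} = \left(\frac{1}{4} \left(- \frac{1}{4}\right) - 21\right)^{2} = \left(- \frac{1}{16} - 21\right)^{2} = \left(- \frac{337}{16}\right)^{2} = \frac{113569}{256}$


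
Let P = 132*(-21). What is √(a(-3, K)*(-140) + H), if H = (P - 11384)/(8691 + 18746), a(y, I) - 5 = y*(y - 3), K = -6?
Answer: 4*I*√151523054897/27437 ≈ 56.75*I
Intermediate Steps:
P = -2772
a(y, I) = 5 + y*(-3 + y) (a(y, I) = 5 + y*(y - 3) = 5 + y*(-3 + y))
H = -14156/27437 (H = (-2772 - 11384)/(8691 + 18746) = -14156/27437 ≈ -0.51595)
√(a(-3, K)*(-140) + H) = √((5 + (-3)² - 3*(-3))*(-140) - 14156/27437) = √((5 + 9 + 9)*(-140) - 14156/27437) = √(23*(-140) - 14156/27437) = √(-3220 - 14156/27437) = √(-88361296/27437) = 4*I*√151523054897/27437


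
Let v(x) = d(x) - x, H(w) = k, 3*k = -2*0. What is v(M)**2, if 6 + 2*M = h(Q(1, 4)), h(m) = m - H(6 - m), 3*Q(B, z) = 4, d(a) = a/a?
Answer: 100/9 ≈ 11.111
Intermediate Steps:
d(a) = 1
Q(B, z) = 4/3 (Q(B, z) = (1/3)*4 = 4/3)
k = 0 (k = (-2*0)/3 = (1/3)*0 = 0)
H(w) = 0
h(m) = m (h(m) = m - 1*0 = m + 0 = m)
M = -7/3 (M = -3 + (1/2)*(4/3) = -3 + 2/3 = -7/3 ≈ -2.3333)
v(x) = 1 - x
v(M)**2 = (1 - 1*(-7/3))**2 = (1 + 7/3)**2 = (10/3)**2 = 100/9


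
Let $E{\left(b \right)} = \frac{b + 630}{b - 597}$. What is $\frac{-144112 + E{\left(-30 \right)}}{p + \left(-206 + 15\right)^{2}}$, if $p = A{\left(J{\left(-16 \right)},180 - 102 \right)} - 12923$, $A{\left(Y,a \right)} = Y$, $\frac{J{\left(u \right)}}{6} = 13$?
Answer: $- \frac{7529902}{1234981} \approx -6.0972$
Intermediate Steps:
$J{\left(u \right)} = 78$ ($J{\left(u \right)} = 6 \cdot 13 = 78$)
$p = -12845$ ($p = 78 - 12923 = -12845$)
$E{\left(b \right)} = \frac{630 + b}{-597 + b}$
$\frac{-144112 + E{\left(-30 \right)}}{p + \left(-206 + 15\right)^{2}} = \frac{-144112 + \frac{630 - 30}{-597 - 30}}{-12845 + \left(-206 + 15\right)^{2}} = \frac{-144112 + \frac{1}{-627} \cdot 600}{-12845 + \left(-191\right)^{2}} = \frac{-144112 - \frac{200}{209}}{-12845 + 36481} = \frac{-144112 - \frac{200}{209}}{23636} = \left(- \frac{30119608}{209}\right) \frac{1}{23636} = - \frac{7529902}{1234981}$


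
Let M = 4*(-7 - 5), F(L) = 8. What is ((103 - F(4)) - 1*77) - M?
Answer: 66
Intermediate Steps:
M = -48 (M = 4*(-12) = -48)
((103 - F(4)) - 1*77) - M = ((103 - 1*8) - 1*77) - 1*(-48) = ((103 - 8) - 77) + 48 = (95 - 77) + 48 = 18 + 48 = 66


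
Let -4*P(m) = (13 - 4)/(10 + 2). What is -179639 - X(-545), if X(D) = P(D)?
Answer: -2874221/16 ≈ -1.7964e+5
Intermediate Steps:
P(m) = -3/16 (P(m) = -(13 - 4)/(4*(10 + 2)) = -9/(4*12) = -¼*¾ = -3/16)
X(D) = -3/16
-179639 - X(-545) = -179639 - 1*(-3/16) = -179639 + 3/16 = -2874221/16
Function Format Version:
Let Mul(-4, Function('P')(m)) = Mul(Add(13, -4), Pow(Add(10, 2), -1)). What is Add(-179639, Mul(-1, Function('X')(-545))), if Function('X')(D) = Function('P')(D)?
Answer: Rational(-2874221, 16) ≈ -1.7964e+5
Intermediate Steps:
Function('P')(m) = Rational(-3, 16) (Function('P')(m) = Mul(Rational(-1, 4), Mul(Add(13, -4), Pow(Add(10, 2), -1))) = Mul(Rational(-1, 4), Mul(9, Pow(12, -1))) = Mul(Rational(-1, 4), Mul(9, Rational(1, 12))) = Mul(Rational(-1, 4), Rational(3, 4)) = Rational(-3, 16))
Function('X')(D) = Rational(-3, 16)
Add(-179639, Mul(-1, Function('X')(-545))) = Add(-179639, Mul(-1, Rational(-3, 16))) = Add(-179639, Rational(3, 16)) = Rational(-2874221, 16)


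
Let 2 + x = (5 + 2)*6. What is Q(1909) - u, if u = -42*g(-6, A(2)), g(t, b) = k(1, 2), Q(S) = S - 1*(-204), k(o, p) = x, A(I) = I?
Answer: 3793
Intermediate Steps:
x = 40 (x = -2 + (5 + 2)*6 = -2 + 7*6 = -2 + 42 = 40)
k(o, p) = 40
Q(S) = 204 + S (Q(S) = S + 204 = 204 + S)
g(t, b) = 40
u = -1680 (u = -42*40 = -1680)
Q(1909) - u = (204 + 1909) - 1*(-1680) = 2113 + 1680 = 3793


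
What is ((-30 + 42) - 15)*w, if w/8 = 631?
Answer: -15144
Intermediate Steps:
w = 5048 (w = 8*631 = 5048)
((-30 + 42) - 15)*w = ((-30 + 42) - 15)*5048 = (12 - 15)*5048 = -3*5048 = -15144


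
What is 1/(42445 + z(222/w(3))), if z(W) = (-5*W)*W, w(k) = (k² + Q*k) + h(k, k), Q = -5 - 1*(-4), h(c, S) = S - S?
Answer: 1/35600 ≈ 2.8090e-5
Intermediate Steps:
h(c, S) = 0
Q = -1 (Q = -5 + 4 = -1)
w(k) = k² - k (w(k) = (k² - k) + 0 = k² - k)
z(W) = -5*W²
1/(42445 + z(222/w(3))) = 1/(42445 - 5*5476/(-1 + 3)²) = 1/(42445 - 5*(222/((3*2)))²) = 1/(42445 - 5*(222/6)²) = 1/(42445 - 5*(222*(⅙))²) = 1/(42445 - 5*37²) = 1/(42445 - 5*1369) = 1/(42445 - 6845) = 1/35600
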